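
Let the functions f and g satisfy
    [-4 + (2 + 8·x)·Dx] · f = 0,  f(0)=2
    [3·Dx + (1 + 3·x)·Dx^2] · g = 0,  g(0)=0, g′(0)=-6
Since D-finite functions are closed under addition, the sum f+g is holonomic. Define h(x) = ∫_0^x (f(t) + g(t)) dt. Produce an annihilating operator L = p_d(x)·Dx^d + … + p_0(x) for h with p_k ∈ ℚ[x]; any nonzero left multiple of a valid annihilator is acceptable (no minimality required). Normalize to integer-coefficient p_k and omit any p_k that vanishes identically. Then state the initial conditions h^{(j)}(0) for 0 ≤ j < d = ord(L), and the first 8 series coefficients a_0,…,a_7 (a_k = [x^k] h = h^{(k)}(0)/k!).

L = 36·x·Dx^2 + (6 + 72·x + 180·x^2)·Dx^3 + (1 + 13·x + 54·x^2 + 72·x^3)·Dx^4  (order 4).
h: a_k = 0, 2, -1, 5/3, -5/2, 41/10, -103/15, 75/7, …
ICs: h(0) = 0, h′(0) = 2, h′′(0) = -2, h′′′(0) = 10.

f: a_k = 2, 4, -4, 8, -20, 56, -168, 528, …
g: a_k = 0, -6, 9, -18, 81/2, -486/5, 243, -4374/7, …
Sum ⇒ L₀ = lclm(L_f,L_g) in ℚ(x)⟨Dx⟩.
Integrate: L := L₀·Dx.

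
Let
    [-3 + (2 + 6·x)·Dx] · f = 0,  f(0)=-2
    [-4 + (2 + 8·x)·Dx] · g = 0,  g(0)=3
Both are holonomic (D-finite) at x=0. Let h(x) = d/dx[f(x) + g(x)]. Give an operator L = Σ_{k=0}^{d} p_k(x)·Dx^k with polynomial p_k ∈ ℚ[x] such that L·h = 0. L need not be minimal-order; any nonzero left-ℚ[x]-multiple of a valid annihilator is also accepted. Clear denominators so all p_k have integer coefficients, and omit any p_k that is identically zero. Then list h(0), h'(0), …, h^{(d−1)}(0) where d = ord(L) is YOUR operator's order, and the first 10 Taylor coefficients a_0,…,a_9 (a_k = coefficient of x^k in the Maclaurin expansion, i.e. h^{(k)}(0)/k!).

f: a_k = -2, -3, 9/4, -27/8, 405/64, -1701/128, 15309/512, -72171/1024, 2814669/16384, -14073345/32768, …
g: a_k = 3, 6, -6, 12, -30, 84, -252, 792, -2574, 8580, …
h₀=f+g: left-lcm gives L₀, ord ≤ 2.
h=h₀': d/dx-closure on L₀ ⇒ L.
L = -18 + (-21 - 72·x)·Dx + (-2 - 14·x - 24·x^2)·Dx^2  (order 2).
h: a_k = 3, -15/2, 207/8, -1515/16, 45255/128, -341145/256, 5171859/1024, -39357747/2048, 2403684855/32768, -18400421325/65536, …
ICs: h(0) = 3, h′(0) = -15/2.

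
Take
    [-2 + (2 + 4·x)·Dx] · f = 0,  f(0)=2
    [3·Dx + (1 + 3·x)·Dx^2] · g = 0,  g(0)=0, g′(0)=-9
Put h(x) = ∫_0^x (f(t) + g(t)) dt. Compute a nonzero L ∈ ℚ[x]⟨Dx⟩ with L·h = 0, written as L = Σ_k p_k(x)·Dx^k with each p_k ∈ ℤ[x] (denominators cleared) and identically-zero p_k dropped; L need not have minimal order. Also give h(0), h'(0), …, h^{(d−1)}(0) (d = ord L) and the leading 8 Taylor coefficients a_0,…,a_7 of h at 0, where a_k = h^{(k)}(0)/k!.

L = (9 + 9·x)·Dx^2 + (15 + 54·x + 45·x^2)·Dx^3 + (2 + 13·x + 27·x^2 + 18·x^3)·Dx^4  (order 4).
h: a_k = 0, 2, -7/2, 25/6, -13/2, 119/10, -2881/120, 2895/56, …
ICs: h(0) = 0, h′(0) = 2, h′′(0) = -7, h′′′(0) = 25.

f: a_k = 2, 2, -1, 1, -5/4, 7/4, -21/8, 33/8, …
g: a_k = 0, -9, 27/2, -27, 243/4, -729/5, 729/2, -6561/7, …
h₀=f+g: left-lcm gives L₀, ord ≤ 3.
∫: right-multiply L₀ by Dx.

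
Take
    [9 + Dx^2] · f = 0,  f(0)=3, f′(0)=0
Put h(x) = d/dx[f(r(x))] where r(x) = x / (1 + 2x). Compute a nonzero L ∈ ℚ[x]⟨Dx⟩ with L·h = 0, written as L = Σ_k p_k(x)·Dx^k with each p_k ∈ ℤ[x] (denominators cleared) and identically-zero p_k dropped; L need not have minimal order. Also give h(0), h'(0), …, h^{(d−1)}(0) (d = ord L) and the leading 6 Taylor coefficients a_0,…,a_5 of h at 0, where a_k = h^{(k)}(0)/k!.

f: a_k = 3, 0, -27/2, 0, 81/8, 0, …
L₀ from L_f via x↦r, Dx↦r'^{-1}Dx.
h=h₀': d/dx-closure on L₀ ⇒ L.
L = (33 + 96·x + 96·x^2) + (12 + 72·x + 144·x^2 + 96·x^3)·Dx + (1 + 8·x + 24·x^2 + 32·x^3 + 16·x^4)·Dx^2  (order 2).
h: a_k = 0, -27, 162, -1215/2, 1755, -162729/40, …
ICs: h(0) = 0, h′(0) = -27.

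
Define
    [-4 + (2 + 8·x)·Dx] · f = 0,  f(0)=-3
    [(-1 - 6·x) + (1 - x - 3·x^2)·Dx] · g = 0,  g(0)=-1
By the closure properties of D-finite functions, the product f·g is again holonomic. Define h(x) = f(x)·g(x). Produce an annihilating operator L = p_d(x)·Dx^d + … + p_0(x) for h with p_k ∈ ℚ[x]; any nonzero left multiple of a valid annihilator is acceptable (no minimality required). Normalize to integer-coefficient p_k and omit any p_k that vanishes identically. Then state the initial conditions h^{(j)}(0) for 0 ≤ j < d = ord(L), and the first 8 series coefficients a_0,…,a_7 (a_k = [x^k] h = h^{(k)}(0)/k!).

f: a_k = -3, -6, 6, -12, 30, -84, 252, -792, …
g: a_k = -1, -1, -4, -7, -19, -40, -97, -217, …
f·g: L₀ = L_f ⊗_s L_g, ord ≤ 1·1.
L = (3 + 8·x + 18·x^2) + (-1 - 3·x + 7·x^2 + 12·x^3)·Dx  (order 1).
h: a_k = 3, 9, 12, 51, 57, 294, 213, 1887, …
ICs: h(0) = 3.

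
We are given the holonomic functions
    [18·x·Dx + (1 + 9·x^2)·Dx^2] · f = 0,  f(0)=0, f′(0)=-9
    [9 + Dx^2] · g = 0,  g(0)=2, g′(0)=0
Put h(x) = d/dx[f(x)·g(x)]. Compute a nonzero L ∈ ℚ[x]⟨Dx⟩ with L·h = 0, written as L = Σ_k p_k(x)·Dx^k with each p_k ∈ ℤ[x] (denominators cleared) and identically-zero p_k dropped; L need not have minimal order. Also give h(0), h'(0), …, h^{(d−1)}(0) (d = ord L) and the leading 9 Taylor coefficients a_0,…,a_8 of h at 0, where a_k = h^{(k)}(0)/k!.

f: a_k = 0, -9, 0, 27, 0, -729/5, 0, 6561/7, 0, …
g: a_k = 2, 0, -9, 0, 27/4, 0, -81/40, 0, 729/2240, …
Sym-product of L_f,L_g gives L₀ (≤ ord 4).
h₀' ⇒ L via d/dx closure of L₀.
L = (8910 + 214326·x^2 + 3024621·x^4 + 5668704·x^6 + 6377292·x^8 + 9565938·x^10 + 43046721·x^12) + (5508·x + 207036·x^3 + 1837080·x^5 + 4723920·x^7 + 10628820·x^9 + 19131876·x^11)·Dx + (1080 + 27540·x^2 + 389286·x^4 + 971028·x^6 + 1889568·x^8 + 4251528·x^10 + 9565938·x^12)·Dx^2 + (612·x + 23004·x^3 + 204120·x^5 + 524880·x^7 + 1180980·x^9 + 2125764·x^11)·Dx^3 + (10 + 414·x^2 + 5913·x^4 + 37908·x^6 + 131220·x^8 + 354294·x^10 + 531441·x^12)·Dx^4  (order 4).
h: a_k = -18, 0, 405, 0, -11907/4, 0, 948429/40, 0, -455602401/2240, …
ICs: h(0) = -18, h′(0) = 0, h′′(0) = 810, h′′′(0) = 0.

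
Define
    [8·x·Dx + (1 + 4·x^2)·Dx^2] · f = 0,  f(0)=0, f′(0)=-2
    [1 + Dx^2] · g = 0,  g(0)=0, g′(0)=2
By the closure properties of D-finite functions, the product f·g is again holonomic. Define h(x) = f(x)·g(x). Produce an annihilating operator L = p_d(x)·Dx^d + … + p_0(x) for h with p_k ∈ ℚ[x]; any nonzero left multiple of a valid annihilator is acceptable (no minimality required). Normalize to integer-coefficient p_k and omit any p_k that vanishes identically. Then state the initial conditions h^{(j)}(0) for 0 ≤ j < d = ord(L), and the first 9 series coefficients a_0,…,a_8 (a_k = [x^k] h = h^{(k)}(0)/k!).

f: a_k = 0, -2, 0, 8/3, 0, -32/5, 0, 128/7, 0, …
g: a_k = 0, 2, 0, -1/3, 0, 1/60, 0, -1/2520, 0, …
h₀=f·g: eliminate ⇒ L₀, order ≤ 2·2.
L = (85 + 944·x^2 + 416·x^4 + 256·x^6 + 256·x^8) + (144·x + 704·x^3 + 768·x^5 + 1024·x^7)·Dx + (90 + 992·x^2 + 576·x^4 + 512·x^6 + 512·x^8)·Dx^2 + (144·x + 704·x^3 + 768·x^5 + 1024·x^7)·Dx^3 + (5 + 48·x^2 + 160·x^4 + 256·x^6 + 256·x^8)·Dx^4  (order 4).
h: a_k = 0, 0, -4, 0, 6, 0, -247/18, 0, 155/4, …
ICs: h(0) = 0, h′(0) = 0, h′′(0) = -8, h′′′(0) = 0.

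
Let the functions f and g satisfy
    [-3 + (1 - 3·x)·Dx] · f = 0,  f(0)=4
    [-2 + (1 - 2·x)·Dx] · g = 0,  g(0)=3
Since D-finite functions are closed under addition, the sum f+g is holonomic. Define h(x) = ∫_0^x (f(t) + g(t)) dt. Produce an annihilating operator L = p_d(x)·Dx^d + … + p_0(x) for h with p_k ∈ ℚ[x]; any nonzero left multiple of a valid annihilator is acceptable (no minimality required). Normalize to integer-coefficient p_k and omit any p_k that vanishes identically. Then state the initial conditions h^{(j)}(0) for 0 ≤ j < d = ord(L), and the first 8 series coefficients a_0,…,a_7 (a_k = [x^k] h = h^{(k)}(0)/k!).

L = -12·Dx + (10 - 24·x)·Dx^2 + (-1 + 5·x - 6·x^2)·Dx^3  (order 3).
h: a_k = 0, 7, 9, 16, 33, 372/5, 178, 444, …
ICs: h(0) = 0, h′(0) = 7, h′′(0) = 18.

f: a_k = 4, 12, 36, 108, 324, 972, 2916, 8748, …
g: a_k = 3, 6, 12, 24, 48, 96, 192, 384, …
f+g: L₀ = lclm(L_f,L_g), ord ≤ 1+1.
Integrate: L := L₀·Dx.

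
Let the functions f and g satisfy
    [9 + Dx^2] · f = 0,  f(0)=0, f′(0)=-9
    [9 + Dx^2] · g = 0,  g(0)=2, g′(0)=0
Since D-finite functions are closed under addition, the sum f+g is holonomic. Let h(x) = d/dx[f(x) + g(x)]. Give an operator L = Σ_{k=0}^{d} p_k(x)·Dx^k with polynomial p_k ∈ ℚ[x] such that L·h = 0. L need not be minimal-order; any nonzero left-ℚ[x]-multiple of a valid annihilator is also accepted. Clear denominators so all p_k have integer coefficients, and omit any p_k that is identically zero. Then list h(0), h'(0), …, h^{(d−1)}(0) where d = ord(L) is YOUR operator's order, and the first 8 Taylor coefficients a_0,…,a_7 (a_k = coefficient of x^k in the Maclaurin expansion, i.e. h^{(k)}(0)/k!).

L = 9 + Dx^2  (order 2).
h: a_k = -9, -18, 81/2, 27, -243/8, -243/20, 729/80, 729/280, …
ICs: h(0) = -9, h′(0) = -18.

f: a_k = 0, -9, 0, 27/2, 0, -243/40, 0, 729/560, …
g: a_k = 2, 0, -9, 0, 27/4, 0, -81/40, 0, …
h₀=f+g: left-lcm gives L₀, ord ≤ 4.
Differentiate: ansatz ord ≤ ord L₀ ⇒ L.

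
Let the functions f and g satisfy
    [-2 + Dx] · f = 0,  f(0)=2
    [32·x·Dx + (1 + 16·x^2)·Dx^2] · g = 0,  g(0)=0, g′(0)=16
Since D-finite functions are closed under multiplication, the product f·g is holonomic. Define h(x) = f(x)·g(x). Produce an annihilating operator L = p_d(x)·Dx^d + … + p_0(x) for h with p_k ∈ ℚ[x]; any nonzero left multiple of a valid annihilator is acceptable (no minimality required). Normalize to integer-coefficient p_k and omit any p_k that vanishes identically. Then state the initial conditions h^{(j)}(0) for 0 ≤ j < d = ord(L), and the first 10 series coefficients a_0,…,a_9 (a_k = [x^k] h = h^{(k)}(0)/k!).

L = (4 - 64·x + 64·x^2) + (-4 + 32·x - 64·x^2)·Dx + (1 + 16·x^2)·Dx^2  (order 2).
h: a_k = 0, 32, 64, -320/3, -896/3, 6592/5, 27520/9, -1633664/105, -11122432/315, 185829568/945, …
ICs: h(0) = 0, h′(0) = 32.

f: a_k = 2, 4, 4, 8/3, 4/3, 8/15, 8/45, 16/315, 4/315, 8/2835, …
g: a_k = 0, 16, 0, -256/3, 0, 4096/5, 0, -65536/7, 0, 1048576/9, …
h₀=f·g: eliminate ⇒ L₀, order ≤ 1·2.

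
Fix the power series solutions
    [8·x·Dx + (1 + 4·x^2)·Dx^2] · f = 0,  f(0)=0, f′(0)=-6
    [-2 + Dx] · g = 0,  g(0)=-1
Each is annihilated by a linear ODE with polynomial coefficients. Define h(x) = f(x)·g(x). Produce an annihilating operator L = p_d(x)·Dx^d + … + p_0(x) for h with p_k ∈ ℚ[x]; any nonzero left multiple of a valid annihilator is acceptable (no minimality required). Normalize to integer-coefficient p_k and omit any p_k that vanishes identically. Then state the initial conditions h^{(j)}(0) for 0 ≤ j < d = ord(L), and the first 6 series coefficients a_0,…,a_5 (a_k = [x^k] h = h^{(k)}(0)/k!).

L = (4 - 16·x + 16·x^2) + (-4 + 8·x - 16·x^2)·Dx + (1 + 4·x^2)·Dx^2  (order 2).
h: a_k = 0, 6, 12, 4, -8, 36/5, …
ICs: h(0) = 0, h′(0) = 6.

f: a_k = 0, -6, 0, 8, 0, -96/5, …
g: a_k = -1, -2, -2, -4/3, -2/3, -4/15, …
Sym-product of L_f,L_g gives L₀ (≤ ord 2).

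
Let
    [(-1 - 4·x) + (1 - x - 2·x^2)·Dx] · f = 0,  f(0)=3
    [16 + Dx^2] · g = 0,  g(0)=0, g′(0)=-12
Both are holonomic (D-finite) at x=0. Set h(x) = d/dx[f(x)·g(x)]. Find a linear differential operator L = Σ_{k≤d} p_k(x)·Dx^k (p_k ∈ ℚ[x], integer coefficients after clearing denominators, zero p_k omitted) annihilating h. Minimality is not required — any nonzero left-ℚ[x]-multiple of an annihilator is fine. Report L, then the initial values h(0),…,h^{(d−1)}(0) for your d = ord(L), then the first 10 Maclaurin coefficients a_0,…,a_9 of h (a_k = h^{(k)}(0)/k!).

L = (4 - 128·x - 192·x^2 + 256·x^3 + 256·x^4) + (-5 - 12·x + 48·x^2 + 64·x^3)·Dx + (3 - 7·x - 10·x^2 + 16·x^3 + 16·x^4)·Dx^2  (order 2).
h: a_k = -36, -72, -36, -336, -924, -10584/5, -4852, -391648/35, -879332/35, -3521080/63, …
ICs: h(0) = -36, h′(0) = -72.

f: a_k = 3, 3, 9, 15, 33, 63, 129, 255, 513, 1023, …
g: a_k = 0, -12, 0, 32, 0, -128/5, 0, 1024/105, 0, -2048/945, …
Sym-product of L_f,L_g gives L₀ (≤ ord 2).
h₀' ⇒ L via d/dx closure of L₀.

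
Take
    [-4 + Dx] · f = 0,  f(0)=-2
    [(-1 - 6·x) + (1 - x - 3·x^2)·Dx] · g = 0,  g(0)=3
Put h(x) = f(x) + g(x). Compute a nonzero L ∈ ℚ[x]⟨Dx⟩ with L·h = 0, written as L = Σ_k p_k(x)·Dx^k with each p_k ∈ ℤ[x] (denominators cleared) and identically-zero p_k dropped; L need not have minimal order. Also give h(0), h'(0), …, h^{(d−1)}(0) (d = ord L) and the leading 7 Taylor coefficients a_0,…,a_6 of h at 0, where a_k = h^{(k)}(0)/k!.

L = (16 - 8·x + 360·x^2 + 288·x^3) + (8 - 50·x - 134·x^2 + 96·x^3 + 144·x^4)·Dx + (-3 + 13·x + 11·x^2 - 42·x^3 - 36·x^4)·Dx^2  (order 2).
h: a_k = 1, -5, -4, -1/3, 107/3, 1544/15, 12583/45, …
ICs: h(0) = 1, h′(0) = -5.

f: a_k = -2, -8, -16, -64/3, -64/3, -256/15, -512/45, …
g: a_k = 3, 3, 12, 21, 57, 120, 291, …
f+g: L₀ = lclm(L_f,L_g), ord ≤ 1+1.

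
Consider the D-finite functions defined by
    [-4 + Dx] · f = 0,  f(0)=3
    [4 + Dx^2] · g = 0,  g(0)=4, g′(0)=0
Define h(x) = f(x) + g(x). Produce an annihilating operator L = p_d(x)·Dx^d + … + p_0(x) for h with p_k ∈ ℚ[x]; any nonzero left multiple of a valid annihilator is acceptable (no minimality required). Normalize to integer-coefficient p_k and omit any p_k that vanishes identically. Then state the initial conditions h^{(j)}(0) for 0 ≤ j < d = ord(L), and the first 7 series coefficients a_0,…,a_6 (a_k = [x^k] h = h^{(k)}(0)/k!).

f: a_k = 3, 12, 24, 32, 32, 128/5, 256/15, …
g: a_k = 4, 0, -8, 0, 8/3, 0, -16/45, …
f+g: L₀ = lclm(L_f,L_g), ord ≤ 1+2.
L = -16 + 4·Dx - 4·Dx^2 + Dx^3  (order 3).
h: a_k = 7, 12, 16, 32, 104/3, 128/5, 752/45, …
ICs: h(0) = 7, h′(0) = 12, h′′(0) = 32.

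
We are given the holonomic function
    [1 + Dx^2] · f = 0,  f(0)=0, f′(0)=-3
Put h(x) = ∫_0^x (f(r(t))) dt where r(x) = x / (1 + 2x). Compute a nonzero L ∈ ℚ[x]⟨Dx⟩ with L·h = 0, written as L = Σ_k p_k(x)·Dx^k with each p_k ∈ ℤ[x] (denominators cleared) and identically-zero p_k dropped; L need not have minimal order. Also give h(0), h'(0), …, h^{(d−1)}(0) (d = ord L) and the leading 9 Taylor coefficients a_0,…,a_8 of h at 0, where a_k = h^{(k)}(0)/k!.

f: a_k = 0, -3, 0, 1/2, 0, -1/40, 0, 1/1680, 0, …
Substitute x→r, Dx→(1/r')Dx; clear ⇒ L₀.
∫: right-multiply L₀ by Dx.
L = Dx + (4 + 24·x + 48·x^2 + 32·x^3)·Dx^2 + (1 + 8·x + 24·x^2 + 32·x^3 + 16·x^4)·Dx^3  (order 3).
h: a_k = 0, 0, -3/2, 2, -23/8, 21/5, -1441/240, 225/28, -123479/13440, …
ICs: h(0) = 0, h′(0) = 0, h′′(0) = -3.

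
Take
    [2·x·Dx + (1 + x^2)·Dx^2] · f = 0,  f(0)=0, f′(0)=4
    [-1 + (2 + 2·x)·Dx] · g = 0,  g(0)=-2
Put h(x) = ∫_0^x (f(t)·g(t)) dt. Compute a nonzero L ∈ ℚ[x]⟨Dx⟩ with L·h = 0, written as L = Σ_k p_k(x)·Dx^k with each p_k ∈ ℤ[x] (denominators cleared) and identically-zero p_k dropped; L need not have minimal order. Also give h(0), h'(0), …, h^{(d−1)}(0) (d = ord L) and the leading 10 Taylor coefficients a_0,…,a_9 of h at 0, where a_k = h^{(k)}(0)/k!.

L = (3 - 4·x - x^2)·Dx + (-4 + 4·x + 12·x^2 + 4·x^3)·Dx^2 + (4 + 8·x + 8·x^2 + 8·x^3 + 4·x^4)·Dx^3  (order 3).
h: a_k = 0, 0, -4, -4/3, 11/12, 1/6, -389/1440, -409/3360, 18853/107520, 11167/241920, …
ICs: h(0) = 0, h′(0) = 0, h′′(0) = -8.

f: a_k = 0, 4, 0, -4/3, 0, 4/5, 0, -4/7, 0, 4/9, …
g: a_k = -2, -1, 1/4, -1/8, 5/64, -7/128, 21/512, -33/1024, 429/16384, -715/32768, …
f·g: L₀ = L_f ⊗_s L_g, ord ≤ 2·1.
h=∫₀ˣh₀: take L = L₀·Dx.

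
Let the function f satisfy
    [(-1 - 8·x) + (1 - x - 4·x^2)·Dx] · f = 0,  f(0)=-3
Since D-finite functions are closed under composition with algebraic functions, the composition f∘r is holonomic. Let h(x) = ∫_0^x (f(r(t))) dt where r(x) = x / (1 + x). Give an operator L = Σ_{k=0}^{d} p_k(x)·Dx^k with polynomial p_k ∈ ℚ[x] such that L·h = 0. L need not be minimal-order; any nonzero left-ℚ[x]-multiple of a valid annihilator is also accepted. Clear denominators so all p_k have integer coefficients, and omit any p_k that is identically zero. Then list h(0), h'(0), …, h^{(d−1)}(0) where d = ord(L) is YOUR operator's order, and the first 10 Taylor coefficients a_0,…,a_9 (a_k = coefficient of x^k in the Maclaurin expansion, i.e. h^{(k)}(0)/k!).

f: a_k = -3, -3, -15, -27, -87, -195, -543, -1323, -3495, -8787, …
Change of var in L_f (x↦r) gives L₀.
∫: right-multiply L₀ by Dx.
L = (1 + 9·x)·Dx + (-1 - 2·x + 3·x^2 + 4·x^3)·Dx^2  (order 2).
h: a_k = 0, -3, -3/2, -4, 0, -48/5, 8, -240/7, 54, -464/3, …
ICs: h(0) = 0, h′(0) = -3.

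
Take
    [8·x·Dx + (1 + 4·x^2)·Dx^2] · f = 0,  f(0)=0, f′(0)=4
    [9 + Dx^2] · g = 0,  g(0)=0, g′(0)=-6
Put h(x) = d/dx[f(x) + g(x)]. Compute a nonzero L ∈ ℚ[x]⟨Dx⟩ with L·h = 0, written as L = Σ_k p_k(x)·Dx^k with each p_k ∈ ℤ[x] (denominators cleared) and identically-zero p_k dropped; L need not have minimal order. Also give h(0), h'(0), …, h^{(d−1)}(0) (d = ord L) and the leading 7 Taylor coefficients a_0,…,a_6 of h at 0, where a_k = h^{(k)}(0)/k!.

L = (-2808·x + 19008·x^3 + 10368·x^5) + (9 + 1548·x^2 + 7344·x^4 + 5184·x^6)·Dx + (-312·x + 2112·x^3 + 1152·x^5)·Dx^2 + (1 + 172·x^2 + 816·x^4 + 576·x^6)·Dx^3  (order 3).
h: a_k = -2, 0, 11, 0, 175/4, 0, -9997/40, …
ICs: h(0) = -2, h′(0) = 0, h′′(0) = 22.

f: a_k = 0, 4, 0, -16/3, 0, 64/5, 0, …
g: a_k = 0, -6, 0, 9, 0, -81/20, 0, …
h₀=f+g: left-lcm gives L₀, ord ≤ 4.
Differentiate: ansatz ord ≤ ord L₀ ⇒ L.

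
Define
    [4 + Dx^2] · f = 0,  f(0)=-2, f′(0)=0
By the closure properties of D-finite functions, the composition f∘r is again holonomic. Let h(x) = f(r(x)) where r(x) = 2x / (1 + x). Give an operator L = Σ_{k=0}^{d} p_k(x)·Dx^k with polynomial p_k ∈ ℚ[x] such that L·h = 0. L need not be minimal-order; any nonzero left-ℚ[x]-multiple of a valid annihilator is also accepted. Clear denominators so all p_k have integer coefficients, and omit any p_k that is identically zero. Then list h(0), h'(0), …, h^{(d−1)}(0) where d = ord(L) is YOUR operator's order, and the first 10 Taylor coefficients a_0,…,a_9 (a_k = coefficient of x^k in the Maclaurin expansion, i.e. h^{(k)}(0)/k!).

f: a_k = -2, 0, 4, 0, -4/3, 0, 8/45, 0, -4/315, 0, …
h₀=f(r): pull back L_f along r ⇒ L₀.
L = 16 + (2 + 6·x + 6·x^2 + 2·x^3)·Dx + (1 + 4·x + 6·x^2 + 4·x^3 + x^4)·Dx^2  (order 2).
h: a_k = -2, 0, 16, -32, 80/3, 64/3, -5488/45, 1312/5, -25136/63, 143488/315, …
ICs: h(0) = -2, h′(0) = 0.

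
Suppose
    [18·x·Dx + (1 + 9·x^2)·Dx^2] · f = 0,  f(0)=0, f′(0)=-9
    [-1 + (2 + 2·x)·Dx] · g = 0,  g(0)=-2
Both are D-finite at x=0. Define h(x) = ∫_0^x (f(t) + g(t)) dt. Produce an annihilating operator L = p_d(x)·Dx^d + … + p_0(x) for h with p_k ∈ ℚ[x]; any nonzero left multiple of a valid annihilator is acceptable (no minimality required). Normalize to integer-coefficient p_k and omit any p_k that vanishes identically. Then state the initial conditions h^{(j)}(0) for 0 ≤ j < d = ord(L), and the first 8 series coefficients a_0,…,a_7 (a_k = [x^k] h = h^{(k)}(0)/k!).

L = (-36 - 90·x + 972·x^2 + 486·x^3)·Dx^2 + (-75 - 144·x + 1818·x^2 + 3888·x^3 + 1701·x^4)·Dx^3 + (-2 + 70·x + 108·x^2 + 684·x^3 + 1134·x^4 + 486·x^5)·Dx^4  (order 4).
h: a_k = 0, -2, -5, 1/12, 215/32, 1/64, -93347/3840, 3/512, …
ICs: h(0) = 0, h′(0) = -2, h′′(0) = -10, h′′′(0) = 1/2.

f: a_k = 0, -9, 0, 27, 0, -729/5, 0, 6561/7, …
g: a_k = -2, -1, 1/4, -1/8, 5/64, -7/128, 21/512, -33/1024, …
f+g: L₀ = lclm(L_f,L_g), ord ≤ 2+1.
h=∫h₀ ⇒ L = L₀·Dx.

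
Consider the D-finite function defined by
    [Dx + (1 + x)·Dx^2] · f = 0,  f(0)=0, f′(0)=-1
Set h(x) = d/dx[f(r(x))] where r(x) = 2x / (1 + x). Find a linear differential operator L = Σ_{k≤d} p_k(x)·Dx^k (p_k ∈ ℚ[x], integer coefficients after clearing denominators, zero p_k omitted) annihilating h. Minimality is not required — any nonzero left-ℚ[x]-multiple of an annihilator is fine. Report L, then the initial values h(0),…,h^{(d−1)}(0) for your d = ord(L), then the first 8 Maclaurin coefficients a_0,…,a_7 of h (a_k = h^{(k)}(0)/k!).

L = (4 + 6·x) + (1 + 4·x + 3·x^2)·Dx  (order 1).
h: a_k = -2, 8, -26, 80, -242, 728, -2186, 6560, …
ICs: h(0) = -2.

f: a_k = 0, -1, 1/2, -1/3, 1/4, -1/5, 1/6, -1/7, …
Substitute x→r, Dx→(1/r')Dx; clear ⇒ L₀.
Differentiate: ansatz ord ≤ ord L₀ ⇒ L.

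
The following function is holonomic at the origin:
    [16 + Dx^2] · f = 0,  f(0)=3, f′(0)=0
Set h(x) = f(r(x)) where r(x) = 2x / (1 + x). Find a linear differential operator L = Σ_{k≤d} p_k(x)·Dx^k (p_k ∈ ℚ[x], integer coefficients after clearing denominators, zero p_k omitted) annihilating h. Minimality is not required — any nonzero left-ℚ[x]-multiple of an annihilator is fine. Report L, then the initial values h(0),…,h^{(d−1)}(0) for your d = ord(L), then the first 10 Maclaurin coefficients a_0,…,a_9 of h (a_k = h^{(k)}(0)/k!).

L = 64 + (2 + 6·x + 6·x^2 + 2·x^3)·Dx + (1 + 4·x + 6·x^2 + 4·x^3 + x^4)·Dx^2  (order 2).
h: a_k = 3, 0, -96, 192, 224, -1664, 53216/15, -15552/5, -466336/105, 2444032/105, …
ICs: h(0) = 3, h′(0) = 0.

f: a_k = 3, 0, -24, 0, 32, 0, -256/15, 0, 512/105, 0, …
Substitute x→r, Dx→(1/r')Dx; clear ⇒ L₀.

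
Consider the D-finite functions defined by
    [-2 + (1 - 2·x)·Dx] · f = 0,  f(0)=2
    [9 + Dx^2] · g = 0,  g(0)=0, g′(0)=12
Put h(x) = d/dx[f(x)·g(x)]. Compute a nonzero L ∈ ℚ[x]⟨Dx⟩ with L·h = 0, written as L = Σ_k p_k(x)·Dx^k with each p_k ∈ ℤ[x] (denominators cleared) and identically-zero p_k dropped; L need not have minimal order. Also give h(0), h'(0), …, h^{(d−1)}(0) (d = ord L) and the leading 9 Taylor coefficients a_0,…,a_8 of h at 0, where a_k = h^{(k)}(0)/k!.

f: a_k = 2, 4, 8, 16, 32, 64, 128, 256, 512, …
g: a_k = 0, 12, 0, -18, 0, 81/10, 0, -243/140, 0, …
L₀ := L_f ⊗_s L_g (sym. prod.), ord ≤ 2.
Derive L from L₀ (diff closure).
L = (1 - 36·x + 36·x^2) + (-4 + 8·x)·Dx + (1 - 4·x + 4·x^2)·Dx^2  (order 2).
h: a_k = 24, 96, 180, 480, 1281, 15372/5, 71493/10, 571944/35, 20592171/560, …
ICs: h(0) = 24, h′(0) = 96.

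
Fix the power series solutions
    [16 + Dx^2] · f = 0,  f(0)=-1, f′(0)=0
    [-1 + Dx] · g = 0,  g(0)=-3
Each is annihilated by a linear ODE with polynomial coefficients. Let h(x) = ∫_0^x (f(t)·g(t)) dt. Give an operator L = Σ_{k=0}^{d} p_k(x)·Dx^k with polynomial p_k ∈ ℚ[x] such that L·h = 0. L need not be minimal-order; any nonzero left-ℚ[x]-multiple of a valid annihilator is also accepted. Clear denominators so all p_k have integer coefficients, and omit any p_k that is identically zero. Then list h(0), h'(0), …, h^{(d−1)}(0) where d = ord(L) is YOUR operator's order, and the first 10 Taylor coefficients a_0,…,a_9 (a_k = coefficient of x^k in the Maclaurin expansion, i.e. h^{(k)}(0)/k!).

L = 17·Dx - 2·Dx^2 + Dx^3  (order 3).
h: a_k = 0, 3, 3/2, -15/2, -47/8, 161/40, 1121/240, -33/112, -20047/13440, -31679/120960, …
ICs: h(0) = 0, h′(0) = 3, h′′(0) = 3.

f: a_k = -1, 0, 8, 0, -32/3, 0, 256/45, 0, -512/315, 0, …
g: a_k = -3, -3, -3/2, -1/2, -1/8, -1/40, -1/240, -1/1680, -1/13440, -1/120960, …
h₀=f·g: eliminate ⇒ L₀, order ≤ 2·1.
h=∫h₀ ⇒ L = L₀·Dx.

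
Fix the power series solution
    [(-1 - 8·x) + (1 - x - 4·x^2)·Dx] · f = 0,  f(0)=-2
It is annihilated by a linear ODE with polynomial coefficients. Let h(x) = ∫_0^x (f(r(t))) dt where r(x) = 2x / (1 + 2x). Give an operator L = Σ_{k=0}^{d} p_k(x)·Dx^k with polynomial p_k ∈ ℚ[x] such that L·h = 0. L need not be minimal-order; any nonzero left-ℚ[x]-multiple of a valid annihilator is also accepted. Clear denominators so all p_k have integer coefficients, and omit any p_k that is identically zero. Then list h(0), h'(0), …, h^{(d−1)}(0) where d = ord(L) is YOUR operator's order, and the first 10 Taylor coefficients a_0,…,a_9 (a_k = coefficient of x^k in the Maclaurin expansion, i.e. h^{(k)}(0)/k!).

L = (2 + 36·x)·Dx + (-1 - 4·x + 12·x^2 + 32·x^3)·Dx^2  (order 2).
h: a_k = 0, -2, -2, -32/3, 0, -512/5, 512/3, -10240/7, 4608, -237568/9, …
ICs: h(0) = 0, h′(0) = -2.

f: a_k = -2, -2, -10, -18, -58, -130, -362, -882, -2330, -5858, …
h₀=f(r): pull back L_f along r ⇒ L₀.
∫: right-multiply L₀ by Dx.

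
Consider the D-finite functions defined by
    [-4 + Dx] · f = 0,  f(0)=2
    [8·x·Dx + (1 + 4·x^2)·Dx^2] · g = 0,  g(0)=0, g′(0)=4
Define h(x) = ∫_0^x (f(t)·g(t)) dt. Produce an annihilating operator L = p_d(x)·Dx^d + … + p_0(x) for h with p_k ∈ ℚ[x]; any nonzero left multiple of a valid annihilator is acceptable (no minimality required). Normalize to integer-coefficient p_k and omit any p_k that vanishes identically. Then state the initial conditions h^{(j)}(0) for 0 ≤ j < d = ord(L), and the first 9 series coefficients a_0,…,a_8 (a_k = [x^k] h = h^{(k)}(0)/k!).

L = (16 - 32·x + 64·x^2)·Dx + (-8 + 8·x - 32·x^2)·Dx^2 + (1 + 4·x^2)·Dx^3  (order 3).
h: a_k = 0, 0, 4, 32/3, 40/3, 128/15, 64/15, 512/63, 832/105, …
ICs: h(0) = 0, h′(0) = 0, h′′(0) = 8.

f: a_k = 2, 8, 16, 64/3, 64/3, 256/15, 512/45, 2048/315, 1024/315, …
g: a_k = 0, 4, 0, -16/3, 0, 64/5, 0, -256/7, 0, …
h₀=f·g: eliminate ⇒ L₀, order ≤ 1·2.
∫: right-multiply L₀ by Dx.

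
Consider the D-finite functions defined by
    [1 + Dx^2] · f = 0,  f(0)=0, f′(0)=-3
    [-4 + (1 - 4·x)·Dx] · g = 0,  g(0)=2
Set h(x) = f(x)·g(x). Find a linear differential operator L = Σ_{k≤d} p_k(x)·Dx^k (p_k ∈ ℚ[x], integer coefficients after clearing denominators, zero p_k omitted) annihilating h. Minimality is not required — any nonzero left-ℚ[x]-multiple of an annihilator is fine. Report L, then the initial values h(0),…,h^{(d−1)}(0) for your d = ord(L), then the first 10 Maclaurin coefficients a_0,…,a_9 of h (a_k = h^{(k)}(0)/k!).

L = (-1 + 4·x) + 8·Dx + (-1 + 4·x)·Dx^2  (order 2).
h: a_k = 0, -6, -24, -95, -380, -30401/20, -30401/5, -20429471/840, -20429471/210, -23534750593/60480, …
ICs: h(0) = 0, h′(0) = -6.

f: a_k = 0, -3, 0, 1/2, 0, -1/40, 0, 1/1680, 0, -1/120960, …
g: a_k = 2, 8, 32, 128, 512, 2048, 8192, 32768, 131072, 524288, …
Product ⇒ symmetric product L₀, ord ≤ 2.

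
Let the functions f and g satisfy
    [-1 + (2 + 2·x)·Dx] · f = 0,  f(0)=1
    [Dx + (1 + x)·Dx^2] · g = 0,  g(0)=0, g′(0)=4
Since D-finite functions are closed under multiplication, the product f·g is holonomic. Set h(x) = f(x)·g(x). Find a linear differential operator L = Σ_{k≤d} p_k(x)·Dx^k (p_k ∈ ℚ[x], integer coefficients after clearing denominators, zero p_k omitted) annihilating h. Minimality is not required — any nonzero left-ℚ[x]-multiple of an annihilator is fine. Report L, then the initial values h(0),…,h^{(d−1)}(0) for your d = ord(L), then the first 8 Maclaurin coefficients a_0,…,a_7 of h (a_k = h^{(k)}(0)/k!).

L = 1 + (4 + 8·x + 4·x^2)·Dx^2  (order 2).
h: a_k = 0, 4, 0, -1/6, 1/6, -71/480, 31/240, -3043/26880, …
ICs: h(0) = 0, h′(0) = 4.

f: a_k = 1, 1/2, -1/8, 1/16, -5/128, 7/256, -21/1024, 33/2048, …
g: a_k = 0, 4, -2, 4/3, -1, 4/5, -2/3, 4/7, …
h₀=f·g: eliminate ⇒ L₀, order ≤ 1·2.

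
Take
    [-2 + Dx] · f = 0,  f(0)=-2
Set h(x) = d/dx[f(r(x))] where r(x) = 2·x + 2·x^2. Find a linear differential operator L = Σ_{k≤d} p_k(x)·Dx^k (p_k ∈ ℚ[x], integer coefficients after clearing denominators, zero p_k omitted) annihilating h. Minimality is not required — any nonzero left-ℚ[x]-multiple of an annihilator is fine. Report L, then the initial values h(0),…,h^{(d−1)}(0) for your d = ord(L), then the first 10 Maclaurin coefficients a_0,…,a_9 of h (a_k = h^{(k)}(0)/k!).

L = (6 + 16·x + 16·x^2) + (-1 - 2·x)·Dx  (order 1).
h: a_k = -8, -48, -160, -1216/3, -832, -22144/15, -104192/45, -23040/7, -1351936/315, -14738944/2835, …
ICs: h(0) = -8.

f: a_k = -2, -4, -4, -8/3, -4/3, -8/15, -8/45, -16/315, -4/315, -8/2835, …
f∘r: x↦r, Dx↦Dx/r' in L_f ⇒ L₀.
h₀' ⇒ L via d/dx closure of L₀.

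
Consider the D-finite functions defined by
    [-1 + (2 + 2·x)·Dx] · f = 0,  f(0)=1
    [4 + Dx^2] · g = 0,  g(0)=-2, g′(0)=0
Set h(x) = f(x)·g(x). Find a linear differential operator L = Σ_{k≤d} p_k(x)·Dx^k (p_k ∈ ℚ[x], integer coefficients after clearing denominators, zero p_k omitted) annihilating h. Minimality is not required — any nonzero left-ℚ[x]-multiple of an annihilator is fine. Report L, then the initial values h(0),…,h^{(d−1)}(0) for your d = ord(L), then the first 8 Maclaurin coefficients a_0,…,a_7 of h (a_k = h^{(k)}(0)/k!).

f: a_k = 1, 1/2, -1/8, 1/16, -5/128, 7/256, -21/1024, 33/2048, …
g: a_k = -2, 0, 4, 0, -4/3, 0, 8/45, 0, …
Product ⇒ symmetric product L₀, ord ≤ 2.
L = (19 + 32·x + 16·x^2) + (-4 - 4·x)·Dx + (4 + 8·x + 4·x^2)·Dx^2  (order 2).
h: a_k = -2, -1, 17/4, 15/8, -337/192, -181/384, 5281/23040, 3811/46080, …
ICs: h(0) = -2, h′(0) = -1.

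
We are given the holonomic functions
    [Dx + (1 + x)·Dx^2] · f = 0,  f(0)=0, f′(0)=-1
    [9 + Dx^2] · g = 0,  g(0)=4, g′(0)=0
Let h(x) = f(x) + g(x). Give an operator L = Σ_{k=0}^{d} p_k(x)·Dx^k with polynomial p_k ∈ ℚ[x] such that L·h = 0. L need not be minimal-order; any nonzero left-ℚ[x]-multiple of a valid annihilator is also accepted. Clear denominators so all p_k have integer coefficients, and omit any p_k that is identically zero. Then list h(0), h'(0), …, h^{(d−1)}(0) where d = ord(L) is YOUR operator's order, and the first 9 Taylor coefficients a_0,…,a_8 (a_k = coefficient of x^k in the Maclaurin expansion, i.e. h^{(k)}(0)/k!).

f: a_k = 0, -1, 1/2, -1/3, 1/4, -1/5, 1/6, -1/7, 1/8, …
g: a_k = 4, 0, -18, 0, 27/2, 0, -81/20, 0, 729/1120, …
h₀=f+g: left-lcm gives L₀, ord ≤ 4.
L = (135 + 162·x + 81·x^2)·Dx + (99 + 261·x + 243·x^2 + 81·x^3)·Dx^2 + (15 + 18·x + 9·x^2)·Dx^3 + (11 + 29·x + 27·x^2 + 9·x^3)·Dx^4  (order 4).
h: a_k = 4, -1, -35/2, -1/3, 55/4, -1/5, -233/60, -1/7, 869/1120, …
ICs: h(0) = 4, h′(0) = -1, h′′(0) = -35, h′′′(0) = -2.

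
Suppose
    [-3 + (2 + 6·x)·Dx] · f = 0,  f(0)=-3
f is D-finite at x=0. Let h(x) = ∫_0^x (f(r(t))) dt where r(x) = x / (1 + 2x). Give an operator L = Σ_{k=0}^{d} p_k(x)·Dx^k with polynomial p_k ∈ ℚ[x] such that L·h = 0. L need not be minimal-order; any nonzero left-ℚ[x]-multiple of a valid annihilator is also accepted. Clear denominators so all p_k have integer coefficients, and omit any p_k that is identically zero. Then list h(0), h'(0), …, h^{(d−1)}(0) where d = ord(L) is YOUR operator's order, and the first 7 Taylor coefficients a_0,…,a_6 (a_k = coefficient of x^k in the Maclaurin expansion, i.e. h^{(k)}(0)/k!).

f: a_k = -3, -9/2, 27/8, -81/16, 1215/128, -5103/256, 45927/1024, …
f∘r: x↦r, Dx↦Dx/r' in L_f ⇒ L₀.
h=∫₀ˣh₀: take L = L₀·Dx.
L = -3·Dx + (2 + 14·x + 20·x^2)·Dx^2  (order 2).
h: a_k = 0, -3, -9/4, 33/8, -585/64, 2979/128, -33909/512, …
ICs: h(0) = 0, h′(0) = -3.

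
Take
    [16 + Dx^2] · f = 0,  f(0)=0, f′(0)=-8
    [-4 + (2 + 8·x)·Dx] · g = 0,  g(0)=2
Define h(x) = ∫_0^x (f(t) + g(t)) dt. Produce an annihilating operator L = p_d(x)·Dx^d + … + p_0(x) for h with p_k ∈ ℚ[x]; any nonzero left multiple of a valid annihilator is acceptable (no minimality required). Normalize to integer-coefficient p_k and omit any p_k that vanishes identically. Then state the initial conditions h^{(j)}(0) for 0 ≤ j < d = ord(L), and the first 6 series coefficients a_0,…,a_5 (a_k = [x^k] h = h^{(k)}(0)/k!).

f: a_k = 0, -8, 0, 64/3, 0, -256/15, …
g: a_k = 2, 4, -4, 8, -20, 56, …
h₀=f+g: left-lcm gives L₀, ord ≤ 3.
∫: right-multiply L₀ by Dx.
L = (-224 - 1024·x - 2048·x^2)·Dx + (48 + 704·x + 3072·x^2 + 4096·x^3)·Dx^2 + (-14 - 64·x - 128·x^2)·Dx^3 + (3 + 44·x + 192·x^2 + 256·x^3)·Dx^4  (order 4).
h: a_k = 0, 2, -2, -4/3, 22/3, -4, …
ICs: h(0) = 0, h′(0) = 2, h′′(0) = -4, h′′′(0) = -8.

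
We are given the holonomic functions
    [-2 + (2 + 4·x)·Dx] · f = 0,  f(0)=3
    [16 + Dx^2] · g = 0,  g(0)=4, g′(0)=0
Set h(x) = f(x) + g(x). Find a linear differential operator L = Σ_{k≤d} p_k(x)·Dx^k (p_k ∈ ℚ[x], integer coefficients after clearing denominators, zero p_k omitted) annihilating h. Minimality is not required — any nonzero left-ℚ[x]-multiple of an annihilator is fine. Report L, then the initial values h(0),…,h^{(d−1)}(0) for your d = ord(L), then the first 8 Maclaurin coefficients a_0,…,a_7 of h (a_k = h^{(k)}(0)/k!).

L = (-304 - 1024·x - 1024·x^2) + (240 + 1504·x + 3072·x^2 + 2048·x^3)·Dx + (-19 - 64·x - 64·x^2)·Dx^2 + (15 + 94·x + 192·x^2 + 128·x^3)·Dx^3  (order 3).
h: a_k = 7, 3, -67/2, 3/2, 979/24, 21/8, -19219/720, 99/16, …
ICs: h(0) = 7, h′(0) = 3, h′′(0) = -67.

f: a_k = 3, 3, -3/2, 3/2, -15/8, 21/8, -63/16, 99/16, …
g: a_k = 4, 0, -32, 0, 128/3, 0, -1024/45, 0, …
Weyl lclm of L_f,L_g ⇒ L₀ (ord ≤ 3).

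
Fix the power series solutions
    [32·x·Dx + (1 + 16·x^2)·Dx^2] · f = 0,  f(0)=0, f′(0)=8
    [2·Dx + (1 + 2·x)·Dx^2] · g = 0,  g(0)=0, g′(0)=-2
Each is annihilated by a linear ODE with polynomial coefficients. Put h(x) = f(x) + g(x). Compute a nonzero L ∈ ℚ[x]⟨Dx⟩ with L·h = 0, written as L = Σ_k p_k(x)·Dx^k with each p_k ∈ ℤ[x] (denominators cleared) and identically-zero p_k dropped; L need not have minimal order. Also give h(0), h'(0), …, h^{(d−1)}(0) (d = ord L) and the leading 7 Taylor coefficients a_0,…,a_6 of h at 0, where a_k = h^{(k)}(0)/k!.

f: a_k = 0, 8, 0, -128/3, 0, 2048/5, 0, …
g: a_k = 0, -2, 2, -8/3, 4, -32/5, 32/3, …
L₀ := lclm(L_f,L_g); ord L₀ ≤ 2+2.
L = (-32 - 192·x + 1536·x^2 + 1024·x^3)·Dx + (-20 - 64·x + 576·x^2 + 3072·x^3 + 2048·x^4)·Dx^2 + (-1 + 14·x + 32·x^2 + 256·x^3 + 768·x^4 + 512·x^5)·Dx^3  (order 3).
h: a_k = 0, 6, 2, -136/3, 4, 2016/5, 32/3, …
ICs: h(0) = 0, h′(0) = 6, h′′(0) = 4.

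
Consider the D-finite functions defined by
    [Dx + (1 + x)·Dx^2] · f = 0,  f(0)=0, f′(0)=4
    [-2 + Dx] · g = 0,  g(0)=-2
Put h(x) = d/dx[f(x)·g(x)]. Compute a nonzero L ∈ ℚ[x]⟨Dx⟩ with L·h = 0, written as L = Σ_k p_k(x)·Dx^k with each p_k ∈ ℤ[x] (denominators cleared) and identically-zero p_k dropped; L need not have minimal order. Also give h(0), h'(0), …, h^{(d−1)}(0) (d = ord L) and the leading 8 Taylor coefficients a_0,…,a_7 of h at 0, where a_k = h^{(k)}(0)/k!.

L = (4 + 8·x + 8·x^2) + (-4 - 10·x - 8·x^2)·Dx + (1 + 3·x + 2·x^2)·Dx^2  (order 2).
h: a_k = -8, -24, -32, -24, -44/3, -16/3, -136/45, 8/45, …
ICs: h(0) = -8, h′(0) = -24.

f: a_k = 0, 4, -2, 4/3, -1, 4/5, -2/3, 4/7, …
g: a_k = -2, -4, -4, -8/3, -4/3, -8/15, -8/45, -16/315, …
f·g: L₀ = L_f ⊗_s L_g, ord ≤ 2·1.
Differentiate: ansatz ord ≤ ord L₀ ⇒ L.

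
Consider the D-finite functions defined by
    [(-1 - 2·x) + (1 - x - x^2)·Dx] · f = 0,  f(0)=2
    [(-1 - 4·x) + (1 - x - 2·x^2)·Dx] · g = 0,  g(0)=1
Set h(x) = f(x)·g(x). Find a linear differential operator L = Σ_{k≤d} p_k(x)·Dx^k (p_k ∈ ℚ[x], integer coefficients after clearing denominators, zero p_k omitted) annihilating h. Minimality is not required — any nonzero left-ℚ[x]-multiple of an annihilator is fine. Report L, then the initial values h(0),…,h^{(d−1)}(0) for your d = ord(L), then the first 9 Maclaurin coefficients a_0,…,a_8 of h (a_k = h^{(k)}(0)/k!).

f: a_k = 2, 2, 4, 6, 10, 16, 26, 42, 68, …
g: a_k = 1, 1, 3, 5, 11, 21, 43, 85, 171, …
Product ⇒ symmetric product L₀, ord ≤ 1.
L = (-2 - 4·x + 9·x^2 + 8·x^3) + (1 - 2·x - 2·x^2 + 3·x^3 + 2·x^4)·Dx  (order 1).
h: a_k = 2, 4, 12, 26, 60, 128, 274, 572, 1188, …
ICs: h(0) = 2.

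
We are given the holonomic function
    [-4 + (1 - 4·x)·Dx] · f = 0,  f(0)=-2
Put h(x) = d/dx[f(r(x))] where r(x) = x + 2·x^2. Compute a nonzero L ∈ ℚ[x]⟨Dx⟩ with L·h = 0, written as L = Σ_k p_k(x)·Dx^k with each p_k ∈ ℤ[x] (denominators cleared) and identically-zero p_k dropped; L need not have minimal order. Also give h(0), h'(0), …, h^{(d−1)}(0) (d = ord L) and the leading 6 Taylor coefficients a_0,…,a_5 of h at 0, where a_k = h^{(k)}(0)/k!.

L = (12 + 48·x + 96·x^2) + (-1 + 24·x^2 + 32·x^3)·Dx  (order 1).
h: a_k = -8, -96, -768, -5632, -38400, -251904, …
ICs: h(0) = -8.

f: a_k = -2, -8, -32, -128, -512, -2048, …
f∘r: x↦r, Dx↦Dx/r' in L_f ⇒ L₀.
h₀' ⇒ L via d/dx closure of L₀.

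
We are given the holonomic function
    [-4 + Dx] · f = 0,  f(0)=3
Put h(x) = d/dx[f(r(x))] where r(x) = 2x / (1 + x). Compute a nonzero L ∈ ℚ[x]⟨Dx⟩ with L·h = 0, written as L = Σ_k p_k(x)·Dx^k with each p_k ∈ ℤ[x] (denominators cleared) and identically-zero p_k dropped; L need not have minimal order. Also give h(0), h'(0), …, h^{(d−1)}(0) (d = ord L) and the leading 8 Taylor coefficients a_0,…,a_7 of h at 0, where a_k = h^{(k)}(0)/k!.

L = (6 - 2·x) + (-1 - 2·x - x^2)·Dx  (order 1).
h: a_k = 24, 144, 264, 32, -264, 368/5, 3224/15, -9024/35, …
ICs: h(0) = 24.

f: a_k = 3, 12, 24, 32, 32, 128/5, 256/15, 1024/105, …
h₀=f(r): pull back L_f along r ⇒ L₀.
Differentiate: ansatz ord ≤ ord L₀ ⇒ L.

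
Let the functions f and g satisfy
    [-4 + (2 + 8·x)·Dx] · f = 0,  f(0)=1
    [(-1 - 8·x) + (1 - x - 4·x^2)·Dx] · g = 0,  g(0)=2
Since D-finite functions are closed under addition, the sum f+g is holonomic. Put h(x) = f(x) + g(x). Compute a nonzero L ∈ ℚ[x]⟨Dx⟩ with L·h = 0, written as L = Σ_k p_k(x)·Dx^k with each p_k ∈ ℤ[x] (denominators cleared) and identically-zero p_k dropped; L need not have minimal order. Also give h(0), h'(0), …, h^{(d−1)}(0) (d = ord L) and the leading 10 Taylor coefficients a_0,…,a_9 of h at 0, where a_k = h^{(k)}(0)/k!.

f: a_k = 1, 2, -2, 4, -10, 28, -84, 264, -858, 2860, …
g: a_k = 2, 2, 10, 18, 58, 130, 362, 882, 2330, 5858, …
f+g: L₀ = lclm(L_f,L_g), ord ≤ 1+1.
L = (24 + 156·x + 336·x^2 + 640·x^3) + (-14 - 96·x - 420·x^2 - 1184·x^3 - 1600·x^4)·Dx + (-1 + 11·x + 90·x^2 + 24·x^3 - 544·x^4 - 640·x^5)·Dx^2  (order 2).
h: a_k = 3, 4, 8, 22, 48, 158, 278, 1146, 1472, 8718, …
ICs: h(0) = 3, h′(0) = 4.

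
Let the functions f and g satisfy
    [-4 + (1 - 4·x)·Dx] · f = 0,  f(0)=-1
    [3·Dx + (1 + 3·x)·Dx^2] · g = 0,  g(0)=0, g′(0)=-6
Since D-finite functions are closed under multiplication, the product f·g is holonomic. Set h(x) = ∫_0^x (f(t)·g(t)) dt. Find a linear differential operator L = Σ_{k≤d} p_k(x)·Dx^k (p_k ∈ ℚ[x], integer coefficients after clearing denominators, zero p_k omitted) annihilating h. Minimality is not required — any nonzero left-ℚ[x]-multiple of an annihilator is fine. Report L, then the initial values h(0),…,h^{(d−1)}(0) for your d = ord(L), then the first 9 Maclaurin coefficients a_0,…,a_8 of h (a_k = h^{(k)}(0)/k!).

L = 12·Dx + (5 + 36·x)·Dx^2 + (-1 + x + 12·x^2)·Dx^3  (order 3).
h: a_k = 0, 0, 3, 5, 39/2, 543/10, 986/5, 3207/5, 325221/140, …
ICs: h(0) = 0, h′(0) = 0, h′′(0) = 6.

f: a_k = -1, -4, -16, -64, -256, -1024, -4096, -16384, -65536, …
g: a_k = 0, -6, 9, -18, 81/2, -486/5, 243, -4374/7, 6561/4, …
f·g: L₀ = L_f ⊗_s L_g, ord ≤ 1·2.
h=∫₀ˣh₀: take L = L₀·Dx.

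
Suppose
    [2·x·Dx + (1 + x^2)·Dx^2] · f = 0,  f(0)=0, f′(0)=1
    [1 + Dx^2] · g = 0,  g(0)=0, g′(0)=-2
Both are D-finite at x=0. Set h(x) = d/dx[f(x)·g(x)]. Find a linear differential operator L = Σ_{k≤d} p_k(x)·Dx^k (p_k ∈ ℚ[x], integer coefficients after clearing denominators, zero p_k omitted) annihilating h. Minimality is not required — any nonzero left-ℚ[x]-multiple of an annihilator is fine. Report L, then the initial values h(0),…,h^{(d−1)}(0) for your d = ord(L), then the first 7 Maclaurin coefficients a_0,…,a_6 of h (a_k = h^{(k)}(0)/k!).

f: a_k = 0, 1, 0, -1/3, 0, 1/5, 0, …
g: a_k = 0, -2, 0, 1/3, 0, -1/60, 0, …
f·g: L₀ = L_f ⊗_s L_g, ord ≤ 2·2.
Differentiate: ansatz ord ≤ ord L₀ ⇒ L.
L = (110 + 294·x^2 + 461·x^4 + 96·x^6 + 12·x^8 + 2·x^10 + x^12) + (68·x + 284·x^3 + 280·x^5 + 80·x^7 + 20·x^9 + 4·x^11)·Dx + (120 + 340·x^2 + 534·x^4 + 148·x^6 + 32·x^8 + 8·x^10 + 2·x^12)·Dx^2 + (68·x + 284·x^3 + 280·x^5 + 80·x^7 + 20·x^9 + 4·x^11)·Dx^3 + (10 + 46·x^2 + 73·x^4 + 52·x^6 + 20·x^8 + 6·x^10 + x^12)·Dx^4  (order 4).
h: a_k = 0, -4, 0, 4, 0, -19/6, 0, …
ICs: h(0) = 0, h′(0) = -4, h′′(0) = 0, h′′′(0) = 24.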